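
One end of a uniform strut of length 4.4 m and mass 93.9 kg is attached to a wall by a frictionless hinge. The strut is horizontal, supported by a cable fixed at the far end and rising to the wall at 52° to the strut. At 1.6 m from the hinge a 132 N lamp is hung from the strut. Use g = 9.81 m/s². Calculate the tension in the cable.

T ≈ 645 N

Take torques about the hinge: T sin 52° · 4.4 = 93.9×9.81×2.2 + 132×1.6 = 2237.7 N·m.
So T = 2237.7 / (0.7880 × 4.4) = 645.4 N.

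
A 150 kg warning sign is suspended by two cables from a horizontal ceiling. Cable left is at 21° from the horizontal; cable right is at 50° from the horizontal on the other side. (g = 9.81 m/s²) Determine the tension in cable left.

T_left ≈ 1000 N

Weight W = 150 × 9.81 = 1472 N acts straight down.
Horizontal: T_left cos 21° = T_right cos 50°  →  T_right = 1.452 T_left.
Vertical: T_left sin 21° + T_right sin 50° = 1472.
Substituting the horizontal relation into the vertical equation gives 1.471 T_left = 1472, so T_left = 1000 N.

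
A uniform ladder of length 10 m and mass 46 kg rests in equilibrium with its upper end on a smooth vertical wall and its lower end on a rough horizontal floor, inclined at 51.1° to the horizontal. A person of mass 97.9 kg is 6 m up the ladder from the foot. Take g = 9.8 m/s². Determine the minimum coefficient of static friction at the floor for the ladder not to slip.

μ_min ≈ 0.458

ΣF_y = 0: N_floor = 46×9.8 + 97.9×9.8 = 1410.2 N.
Torques about the foot: N_wall · 10 sin 51.1° = 46×9.8×5 cos 51.1° + 97.9×9.8×6 cos 51.1° → N_wall = 646.37 N.
ΣF_x = 0: f_floor = N_wall = 646.37 N.
μ_min = f_floor / N_floor = 646.37 / 1410.2 = 0.4583.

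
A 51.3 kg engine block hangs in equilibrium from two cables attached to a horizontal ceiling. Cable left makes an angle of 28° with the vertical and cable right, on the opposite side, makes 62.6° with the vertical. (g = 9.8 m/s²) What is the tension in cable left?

T_left ≈ 446 N

Angles from the horizontal: cable left is 90° − 28° = 62°, cable right is 90° − 62.6° = 27.4°.
Weight W = 51.3 × 9.8 = 502.7 N acts straight down.
Horizontal: T_left cos 62° = T_right cos 27.4°  →  T_right = 0.5288 T_left.
Vertical: T_left sin 62° + T_right sin 27.4° = 502.7.
Substituting the horizontal relation into the vertical equation gives 1.126 T_left = 502.7, so T_left = 446.4 N.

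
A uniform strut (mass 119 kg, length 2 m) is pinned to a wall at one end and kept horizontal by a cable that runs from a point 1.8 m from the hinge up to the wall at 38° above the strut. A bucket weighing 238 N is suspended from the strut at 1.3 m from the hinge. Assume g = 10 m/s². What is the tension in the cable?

Take torques about the hinge: T sin 38° · 1.8 = 119×10×1 + 238×1.3 = 1499.4 N·m.
So T = 1499.4 / (0.6157 × 1.8) = 1353 N.

T ≈ 1350 N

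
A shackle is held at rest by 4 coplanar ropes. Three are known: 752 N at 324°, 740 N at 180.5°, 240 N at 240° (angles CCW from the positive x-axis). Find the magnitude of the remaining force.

F ≈ 703 N

Sum the known components: ΣF_x = -251.6 N, ΣF_y = -656.3 N.
For equilibrium the remaining force must supply (−ΣF_x, −ΣF_y) = (251.6, 656.3) N.
Magnitude = √((251.6)² + (656.3)²) = 702.9 N; direction = atan2(656.3, 251.6) = 69.0°.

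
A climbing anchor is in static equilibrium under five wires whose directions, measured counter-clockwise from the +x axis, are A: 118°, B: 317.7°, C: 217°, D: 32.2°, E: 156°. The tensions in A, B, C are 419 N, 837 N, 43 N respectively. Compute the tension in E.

Resolve: ΣF_x = 419 cos 118° + 837 cos 317.7° + 43 cos 217° + T_D cos 32.2° + T_E cos 156° = 0.
        ΣF_y = 419 sin 118° + 837 sin 317.7° + 43 sin 217° + T_D sin 32.2° + T_E sin 156° = 0.
The known terms sum to (388, -219.2) N, so 0.8462 T_D − 0.9135 T_E = -388 and 0.5329 T_D + 0.4067 T_E = 219.2.
Solving simultaneously: T_D = 51.09 N, T_E = 472.1 N.

T_E ≈ 472 N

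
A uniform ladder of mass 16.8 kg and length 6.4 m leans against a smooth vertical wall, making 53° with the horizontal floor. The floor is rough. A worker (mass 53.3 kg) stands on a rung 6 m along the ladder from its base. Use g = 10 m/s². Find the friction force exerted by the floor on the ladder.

f ≈ 440 N

Torques about the foot: N_wall · 6.4 sin 53° = 16.8×10×3.2 cos 53° + 53.3×10×6 cos 53° → N_wall = 439.84 N.
ΣF_x = 0: f_floor = N_wall = 439.84 N.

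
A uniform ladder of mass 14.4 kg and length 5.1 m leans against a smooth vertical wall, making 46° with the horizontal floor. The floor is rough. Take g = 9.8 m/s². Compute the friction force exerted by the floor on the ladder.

Torques about the foot: N_wall · 5.1 sin 46° = 14.4×9.8×2.55 cos 46° → N_wall = 68.139 N.
ΣF_x = 0: f_floor = N_wall = 68.139 N.

f ≈ 68.1 N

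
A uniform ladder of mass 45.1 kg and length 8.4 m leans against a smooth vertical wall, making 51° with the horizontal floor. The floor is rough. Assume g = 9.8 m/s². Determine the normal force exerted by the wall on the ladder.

N_wall ≈ 179 N

Torques about the foot: N_wall · 8.4 sin 51° = 45.1×9.8×4.2 cos 51° → N_wall = 178.95 N.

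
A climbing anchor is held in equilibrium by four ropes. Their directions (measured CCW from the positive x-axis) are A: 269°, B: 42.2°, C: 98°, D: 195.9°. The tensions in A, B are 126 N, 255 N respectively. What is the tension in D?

T_D ≈ 193 N

Resolve: ΣF_x = 126 cos 269° + 255 cos 42.2° + T_C cos 98° + T_D cos 195.9° = 0.
        ΣF_y = 126 sin 269° + 255 sin 42.2° + T_C sin 98° + T_D sin 195.9° = 0.
The known terms sum to (186.7, 45.31) N, so -0.1392 T_C − 0.9617 T_D = -186.7 and 0.9903 T_C − 0.2740 T_D = -45.31.
Solving simultaneously: T_C = 7.648 N, T_D = 193 N.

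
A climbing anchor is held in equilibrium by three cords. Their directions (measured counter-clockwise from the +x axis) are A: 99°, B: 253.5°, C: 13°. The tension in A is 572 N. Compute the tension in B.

Resolve: ΣF_x = 572 cos 99° + T_B cos 253.5° + T_C cos 13° = 0.
        ΣF_y = 572 sin 99° + T_B sin 253.5° + T_C sin 13° = 0.
The known terms sum to (-89.48, 565) N, so -0.2840 T_B + 0.9744 T_C = 89.48 and -0.9588 T_B + 0.2250 T_C = -565.
Solving simultaneously: T_B = 655.6 N, T_C = 282.9 N.

T_B ≈ 656 N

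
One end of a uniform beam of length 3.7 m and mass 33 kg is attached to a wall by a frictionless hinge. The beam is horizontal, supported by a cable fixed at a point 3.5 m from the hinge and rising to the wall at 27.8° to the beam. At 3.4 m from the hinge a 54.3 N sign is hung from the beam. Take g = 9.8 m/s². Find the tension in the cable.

Take torques about the hinge: T sin 27.8° · 3.5 = 33×9.8×1.85 + 54.3×3.4 = 782.91 N·m.
So T = 782.91 / (0.4664 × 3.5) = 479.62 N.

T ≈ 480 N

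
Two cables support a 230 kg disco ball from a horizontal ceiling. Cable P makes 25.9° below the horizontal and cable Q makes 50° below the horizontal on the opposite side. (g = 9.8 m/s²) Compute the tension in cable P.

Weight W = 230 × 9.8 = 2254 N acts straight down.
Horizontal: T_P cos 25.9° = T_Q cos 50°  →  T_Q = 1.399 T_P.
Vertical: T_P sin 25.9° + T_Q sin 50° = 2254.
Substituting the horizontal relation into the vertical equation gives 1.509 T_P = 2254, so T_P = 1494 N.

T_P ≈ 1490 N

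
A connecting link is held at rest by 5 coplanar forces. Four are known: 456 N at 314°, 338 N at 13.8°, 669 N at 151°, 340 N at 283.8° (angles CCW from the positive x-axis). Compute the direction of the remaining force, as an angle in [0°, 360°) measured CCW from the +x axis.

Sum the known components: ΣF_x = 141 N, ΣF_y = -253.2 N.
For equilibrium the remaining force must supply (−ΣF_x, −ΣF_y) = (-141, 253.2) N.
Magnitude = √((-141)² + (253.2)²) = 289.8 N; direction = atan2(253.2, -141) = 119.1°.

θ ≈ 119°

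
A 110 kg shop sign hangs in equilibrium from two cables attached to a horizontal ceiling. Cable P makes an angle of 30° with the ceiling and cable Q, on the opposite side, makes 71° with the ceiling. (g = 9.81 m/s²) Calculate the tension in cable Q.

Weight W = 110 × 9.81 = 1079 N acts straight down.
Horizontal: T_P cos 30° = T_Q cos 71°  →  T_P = 0.3759 T_Q.
Vertical: T_P sin 30° + T_Q sin 71° = 1079.
Substituting the horizontal relation into the vertical equation gives 1.133 T_Q = 1079, so T_Q = 952 N.

T_Q ≈ 952 N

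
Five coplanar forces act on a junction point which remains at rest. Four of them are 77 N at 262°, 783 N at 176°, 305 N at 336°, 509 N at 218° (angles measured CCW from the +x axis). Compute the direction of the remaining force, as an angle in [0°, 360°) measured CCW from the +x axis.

θ ≈ 26.7°

Sum the known components: ΣF_x = -914.3 N, ΣF_y = -459.1 N.
For equilibrium the remaining force must supply (−ΣF_x, −ΣF_y) = (914.3, 459.1) N.
Magnitude = √((914.3)² + (459.1)²) = 1023 N; direction = atan2(459.1, 914.3) = 26.7°.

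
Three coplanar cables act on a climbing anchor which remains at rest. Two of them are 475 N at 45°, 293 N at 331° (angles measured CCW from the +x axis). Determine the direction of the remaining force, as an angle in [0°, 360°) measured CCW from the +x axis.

Sum the known components: ΣF_x = 592.1 N, ΣF_y = 193.8 N.
For equilibrium the remaining force must supply (−ΣF_x, −ΣF_y) = (-592.1, -193.8) N.
Magnitude = √((-592.1)² + (-193.8)²) = 623.1 N; direction = atan2(-193.8, -592.1) = 198.1°.

θ ≈ 198°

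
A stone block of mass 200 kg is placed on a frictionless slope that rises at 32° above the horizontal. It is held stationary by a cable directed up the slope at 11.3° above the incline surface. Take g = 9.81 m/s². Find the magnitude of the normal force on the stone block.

Take axes along and perpendicular to the incline. Weight components: W sin 32° = 1040 N down-slope, W cos 32° = 1664 N into the surface.
Along incline: T cos 11.3° = W sin 32° → T = 1060 N.
Perpendicular: N = W cos 32° − T sin 11.3° = 1456 N.

N ≈ 1460 N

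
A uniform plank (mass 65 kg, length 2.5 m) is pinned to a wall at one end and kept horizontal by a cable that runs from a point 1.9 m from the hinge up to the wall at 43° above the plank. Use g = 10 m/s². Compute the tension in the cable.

Take torques about the hinge: T sin 43° · 1.9 = 65×10×1.25 = 812.5 N·m.
So T = 812.5 / (0.6820 × 1.9) = 627.03 N.

T ≈ 627 N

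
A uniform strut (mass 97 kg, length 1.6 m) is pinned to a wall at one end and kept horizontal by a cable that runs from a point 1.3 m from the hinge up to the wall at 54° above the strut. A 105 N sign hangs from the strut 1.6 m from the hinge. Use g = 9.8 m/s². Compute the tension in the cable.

T ≈ 883 N

Take torques about the hinge: T sin 54° · 1.3 = 97×9.8×0.8 + 105×1.6 = 928.48 N·m.
So T = 928.48 / (0.8090 × 1.3) = 882.82 N.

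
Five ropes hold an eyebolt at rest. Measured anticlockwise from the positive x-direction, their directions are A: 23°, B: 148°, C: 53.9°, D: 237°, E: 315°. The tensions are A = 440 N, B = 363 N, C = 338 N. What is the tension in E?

Resolve: ΣF_x = 440 cos 23° + 363 cos 148° + 338 cos 53.9° + T_D cos 237° + T_E cos 315° = 0.
        ΣF_y = 440 sin 23° + 363 sin 148° + 338 sin 53.9° + T_D sin 237° + T_E sin 315° = 0.
The known terms sum to (296.3, 637.4) N, so -0.5446 T_D + 0.7071 T_E = -296.3 and -0.8387 T_D − 0.7071 T_E = -637.4.
Solving simultaneously: T_D = 675 N, T_E = 100.8 N.

T_E ≈ 101 N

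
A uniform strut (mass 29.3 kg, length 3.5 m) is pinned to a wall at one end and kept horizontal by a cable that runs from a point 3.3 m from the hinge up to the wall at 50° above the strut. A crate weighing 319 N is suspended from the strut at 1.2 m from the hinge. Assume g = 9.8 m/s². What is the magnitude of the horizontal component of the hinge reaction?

Take torques about the hinge: T sin 50° · 3.3 = 29.3×9.8×1.75 + 319×1.2 = 885.3 N·m.
So T = 885.3 / (0.7660 × 3.3) = 350.2 N.
ΣF_x = 0: H_x = T cos 50° = 225.11 N.

H_x ≈ 225 N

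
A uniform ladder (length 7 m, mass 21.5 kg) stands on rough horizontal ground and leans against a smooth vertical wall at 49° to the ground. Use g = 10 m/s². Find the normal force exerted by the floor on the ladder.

ΣF_y = 0: N_floor = 21.5×10 = 215 N.

N_floor ≈ 215 N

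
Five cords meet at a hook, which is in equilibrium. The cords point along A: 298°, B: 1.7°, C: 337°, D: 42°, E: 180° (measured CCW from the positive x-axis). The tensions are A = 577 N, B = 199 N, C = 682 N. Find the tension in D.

T_D ≈ 1150 N

Resolve: ΣF_x = 577 cos 298° + 199 cos 1.7° + 682 cos 337° + T_D cos 42° + T_E cos 180° = 0.
        ΣF_y = 577 sin 298° + 199 sin 1.7° + 682 sin 337° + T_D sin 42° + T_E sin 180° = 0.
The known terms sum to (1098, -770) N, so 0.7431 T_D − 1.0000 T_E = -1098 and 0.6691 T_D + 0.0000 T_E = 770.
Solving simultaneously: T_D = 1151 N, T_E = 1953 N.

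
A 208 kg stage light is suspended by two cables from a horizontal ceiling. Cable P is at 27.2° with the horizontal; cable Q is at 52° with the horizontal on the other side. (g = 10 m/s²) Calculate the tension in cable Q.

T_Q ≈ 1880 N

Weight W = 208 × 10 = 2080 N acts straight down.
Horizontal: T_P cos 27.2° = T_Q cos 52°  →  T_P = 0.6922 T_Q.
Vertical: T_P sin 27.2° + T_Q sin 52° = 2080.
Substituting the horizontal relation into the vertical equation gives 1.104 T_Q = 2080, so T_Q = 1883 N.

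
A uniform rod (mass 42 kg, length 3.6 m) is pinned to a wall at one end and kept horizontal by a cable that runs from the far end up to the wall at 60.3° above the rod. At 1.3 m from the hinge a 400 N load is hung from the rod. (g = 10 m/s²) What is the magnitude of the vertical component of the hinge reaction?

Take torques about the hinge: T sin 60.3° · 3.6 = 42×10×1.8 + 400×1.3 = 1276 N·m.
So T = 1276 / (0.8686 × 3.6) = 408.05 N.
ΣF_y = 0: H_y = (42×10 + 400) − T sin 60.3° = 820 − 354.44 = 465.56 N.

|H_y| ≈ 466 N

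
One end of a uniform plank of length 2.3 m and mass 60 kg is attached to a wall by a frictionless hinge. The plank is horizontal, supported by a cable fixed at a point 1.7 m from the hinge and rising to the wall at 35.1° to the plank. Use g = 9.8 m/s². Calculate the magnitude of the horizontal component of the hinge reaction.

Take torques about the hinge: T sin 35.1° · 1.7 = 60×9.8×1.15 = 676.2 N·m.
So T = 676.2 / (0.5750 × 1.7) = 691.76 N.
ΣF_x = 0: H_x = T cos 35.1° = 565.96 N.

H_x ≈ 566 N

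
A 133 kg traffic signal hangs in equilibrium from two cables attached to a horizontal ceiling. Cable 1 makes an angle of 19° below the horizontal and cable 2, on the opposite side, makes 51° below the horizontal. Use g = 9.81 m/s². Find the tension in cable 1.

Weight W = 133 × 9.81 = 1305 N acts straight down.
Horizontal: T_1 cos 19° = T_2 cos 51°  →  T_2 = 1.502 T_1.
Vertical: T_1 sin 19° + T_2 sin 51° = 1305.
Substituting the horizontal relation into the vertical equation gives 1.493 T_1 = 1305, so T_1 = 873.8 N.

T_1 ≈ 874 N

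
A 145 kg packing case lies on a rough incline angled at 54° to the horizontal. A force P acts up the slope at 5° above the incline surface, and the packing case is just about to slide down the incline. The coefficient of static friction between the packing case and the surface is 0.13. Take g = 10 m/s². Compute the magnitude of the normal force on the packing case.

On the verge of sliding down the incline, friction equals μN and acts up the slope.
Perpendicular: N + P sin 5° = W cos 54° = 852.3 N.
Along incline: P cos 5° + μN = W sin 54° with W sin 54° = 1173 N.
Solving the pair for P and N: P = 1079 N, N = 758.3 N (and f = μN = 98.58 N).

N ≈ 758 N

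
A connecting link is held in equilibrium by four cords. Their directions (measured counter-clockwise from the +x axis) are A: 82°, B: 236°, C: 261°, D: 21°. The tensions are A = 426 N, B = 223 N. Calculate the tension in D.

Resolve: ΣF_x = 426 cos 82° + 223 cos 236° + T_C cos 261° + T_D cos 21° = 0.
        ΣF_y = 426 sin 82° + 223 sin 236° + T_C sin 261° + T_D sin 21° = 0.
The known terms sum to (-65.41, 237) N, so -0.1564 T_C + 0.9336 T_D = 65.41 and -0.9877 T_C + 0.3584 T_D = -237.
Solving simultaneously: T_C = 282.5 N, T_D = 117.4 N.

T_D ≈ 117 N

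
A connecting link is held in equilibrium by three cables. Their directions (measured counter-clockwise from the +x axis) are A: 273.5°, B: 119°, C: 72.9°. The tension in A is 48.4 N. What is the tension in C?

T_C ≈ 28.9 N

Resolve: ΣF_x = 48.4 cos 273.5° + T_B cos 119° + T_C cos 72.9° = 0.
        ΣF_y = 48.4 sin 273.5° + T_B sin 119° + T_C sin 72.9° = 0.
The known terms sum to (2.955, -48.31) N, so -0.4848 T_B + 0.2940 T_C = -2.955 and 0.8746 T_B + 0.9558 T_C = 48.31.
Solving simultaneously: T_B = 23.63 N, T_C = 28.92 N.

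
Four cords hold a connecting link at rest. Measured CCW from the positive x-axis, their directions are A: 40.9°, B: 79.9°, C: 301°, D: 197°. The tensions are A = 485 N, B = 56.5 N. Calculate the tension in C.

Resolve: ΣF_x = 485 cos 40.9° + 56.5 cos 79.9° + T_C cos 301° + T_D cos 197° = 0.
        ΣF_y = 485 sin 40.9° + 56.5 sin 79.9° + T_C sin 301° + T_D sin 197° = 0.
The known terms sum to (376.5, 373.2) N, so 0.5150 T_C − 0.9563 T_D = -376.5 and -0.8572 T_C − 0.2924 T_D = -373.2.
Solving simultaneously: T_C = 254.3 N, T_D = 530.7 N.

T_C ≈ 254 N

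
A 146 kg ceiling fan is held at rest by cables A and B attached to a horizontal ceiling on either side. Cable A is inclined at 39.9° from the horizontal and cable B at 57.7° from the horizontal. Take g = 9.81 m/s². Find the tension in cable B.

T_B ≈ 1110 N

Weight W = 146 × 9.81 = 1432 N acts straight down.
Horizontal: T_A cos 39.9° = T_B cos 57.7°  →  T_A = 0.6965 T_B.
Vertical: T_A sin 39.9° + T_B sin 57.7° = 1432.
Substituting the horizontal relation into the vertical equation gives 1.292 T_B = 1432, so T_B = 1109 N.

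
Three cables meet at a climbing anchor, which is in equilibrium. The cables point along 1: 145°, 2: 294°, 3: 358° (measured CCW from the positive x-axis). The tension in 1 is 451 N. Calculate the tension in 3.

T_3 ≈ 258 N

Resolve: ΣF_x = 451 cos 145° + T_2 cos 294° + T_3 cos 358° = 0.
        ΣF_y = 451 sin 145° + T_2 sin 294° + T_3 sin 358° = 0.
The known terms sum to (-369.4, 258.7) N, so 0.4067 T_2 + 0.9994 T_3 = 369.4 and -0.9135 T_2 − 0.0349 T_3 = -258.7.
Solving simultaneously: T_2 = 273.3 N, T_3 = 258.4 N.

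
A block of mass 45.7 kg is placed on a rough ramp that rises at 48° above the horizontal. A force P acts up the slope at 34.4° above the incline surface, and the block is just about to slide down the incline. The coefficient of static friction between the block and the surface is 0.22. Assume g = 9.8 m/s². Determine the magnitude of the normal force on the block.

N ≈ 84.5 N

On the verge of sliding down the incline, friction equals μN and acts up the slope.
Perpendicular: N + P sin 34.4° = W cos 48° = 299.7 N.
Along incline: P cos 34.4° + μN = W sin 48° with W sin 48° = 332.8 N.
Solving the pair for P and N: P = 380.8 N, N = 84.52 N (and f = μN = 18.59 N).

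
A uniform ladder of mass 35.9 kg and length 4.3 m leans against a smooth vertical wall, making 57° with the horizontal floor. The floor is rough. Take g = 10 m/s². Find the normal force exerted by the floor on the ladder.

N_floor ≈ 359 N

ΣF_y = 0: N_floor = 35.9×10 = 359 N.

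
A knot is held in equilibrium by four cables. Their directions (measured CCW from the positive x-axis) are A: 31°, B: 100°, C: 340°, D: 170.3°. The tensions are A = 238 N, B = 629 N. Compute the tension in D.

T_D ≈ 4080 N

Resolve: ΣF_x = 238 cos 31° + 629 cos 100° + T_C cos 340° + T_D cos 170.3° = 0.
        ΣF_y = 238 sin 31° + 629 sin 100° + T_C sin 340° + T_D sin 170.3° = 0.
The known terms sum to (94.78, 742) N, so 0.9397 T_C − 0.9857 T_D = -94.78 and -0.3420 T_C + 0.1685 T_D = -742.
Solving simultaneously: T_C = 4180 N, T_D = 4081 N.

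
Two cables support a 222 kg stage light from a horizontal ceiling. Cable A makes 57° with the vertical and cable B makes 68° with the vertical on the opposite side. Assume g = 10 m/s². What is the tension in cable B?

T_B ≈ 2270 N

Angles from the horizontal: cable A is 90° − 57° = 33°, cable B is 90° − 68° = 22°.
Weight W = 222 × 10 = 2220 N acts straight down.
Horizontal: T_A cos 33° = T_B cos 22°  →  T_A = 1.106 T_B.
Vertical: T_A sin 33° + T_B sin 22° = 2220.
Substituting the horizontal relation into the vertical equation gives 0.9767 T_B = 2220, so T_B = 2273 N.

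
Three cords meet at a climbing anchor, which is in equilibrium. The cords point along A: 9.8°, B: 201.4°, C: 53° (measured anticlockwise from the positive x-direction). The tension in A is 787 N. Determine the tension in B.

T_B ≈ 1030 N

Resolve: ΣF_x = 787 cos 9.8° + T_B cos 201.4° + T_C cos 53° = 0.
        ΣF_y = 787 sin 9.8° + T_B sin 201.4° + T_C sin 53° = 0.
The known terms sum to (775.5, 134) N, so -0.9311 T_B + 0.6018 T_C = -775.5 and -0.3649 T_B + 0.7986 T_C = -134.
Solving simultaneously: T_B = 1028 N, T_C = 302 N.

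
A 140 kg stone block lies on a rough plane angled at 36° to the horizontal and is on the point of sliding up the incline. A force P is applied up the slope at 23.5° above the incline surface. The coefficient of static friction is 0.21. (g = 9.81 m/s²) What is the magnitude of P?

P ≈ 1040 N

On the verge of sliding up the incline, friction equals μN and acts down the slope.
Perpendicular: N + P sin 23.5° = W cos 36° = 1111 N.
Along incline: P cos 23.5° = W sin 36° + μN  with W sin 36° = 807.3 N.
Solving the pair for P and N: P = 1040 N, N = 696.5 N (and f = μN = 146.3 N).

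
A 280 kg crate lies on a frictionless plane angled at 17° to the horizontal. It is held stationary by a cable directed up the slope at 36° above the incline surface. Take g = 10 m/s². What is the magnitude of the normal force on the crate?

N ≈ 2080 N

Take axes along and perpendicular to the incline. Weight components: W sin 17° = 818.6 N down-slope, W cos 17° = 2678 N into the surface.
Along incline: T cos 36° = W sin 17° → T = 1012 N.
Perpendicular: N = W cos 17° − T sin 36° = 2083 N.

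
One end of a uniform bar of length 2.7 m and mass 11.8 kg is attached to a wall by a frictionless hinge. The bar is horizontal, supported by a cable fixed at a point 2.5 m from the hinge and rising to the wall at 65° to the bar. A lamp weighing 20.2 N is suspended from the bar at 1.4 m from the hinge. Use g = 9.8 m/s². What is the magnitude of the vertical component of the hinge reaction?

Take torques about the hinge: T sin 65° · 2.5 = 11.8×9.8×1.35 + 20.2×1.4 = 184.39 N·m.
So T = 184.39 / (0.9063 × 2.5) = 81.383 N.
ΣF_y = 0: H_y = (11.8×9.8 + 20.2) − T sin 65° = 135.84 − 73.758 = 62.082 N.

|H_y| ≈ 62.1 N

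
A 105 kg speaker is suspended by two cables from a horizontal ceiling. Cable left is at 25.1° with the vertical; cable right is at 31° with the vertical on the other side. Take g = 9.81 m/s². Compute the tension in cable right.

Angles from the horizontal: cable left is 90° − 25.1° = 64.9°, cable right is 90° − 31° = 59°.
Weight W = 105 × 9.81 = 1030 N acts straight down.
Horizontal: T_left cos 64.9° = T_right cos 59°  →  T_left = 1.214 T_right.
Vertical: T_left sin 64.9° + T_right sin 59° = 1030.
Substituting the horizontal relation into the vertical equation gives 1.957 T_right = 1030, so T_right = 526.4 N.

T_right ≈ 526 N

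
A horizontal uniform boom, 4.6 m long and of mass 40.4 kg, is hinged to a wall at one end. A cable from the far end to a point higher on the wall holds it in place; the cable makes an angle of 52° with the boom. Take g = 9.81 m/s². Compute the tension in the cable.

T ≈ 251 N

Take torques about the hinge: T sin 52° · 4.6 = 40.4×9.81×2.3 = 911.55 N·m.
So T = 911.55 / (0.7880 × 4.6) = 251.47 N.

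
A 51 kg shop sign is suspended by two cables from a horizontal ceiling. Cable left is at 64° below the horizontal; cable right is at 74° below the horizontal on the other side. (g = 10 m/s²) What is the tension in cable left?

Weight W = 51 × 10 = 510 N acts straight down.
Horizontal: T_left cos 64° = T_right cos 74°  →  T_right = 1.59 T_left.
Vertical: T_left sin 64° + T_right sin 74° = 510.
Substituting the horizontal relation into the vertical equation gives 2.428 T_left = 510, so T_left = 210.1 N.

T_left ≈ 210 N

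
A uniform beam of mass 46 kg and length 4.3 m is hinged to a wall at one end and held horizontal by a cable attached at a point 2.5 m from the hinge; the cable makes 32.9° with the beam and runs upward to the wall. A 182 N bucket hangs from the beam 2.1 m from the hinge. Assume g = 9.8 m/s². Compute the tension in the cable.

T ≈ 995 N

Take torques about the hinge: T sin 32.9° · 2.5 = 46×9.8×2.15 + 182×2.1 = 1351.4 N·m.
So T = 1351.4 / (0.5432 × 2.5) = 995.2 N.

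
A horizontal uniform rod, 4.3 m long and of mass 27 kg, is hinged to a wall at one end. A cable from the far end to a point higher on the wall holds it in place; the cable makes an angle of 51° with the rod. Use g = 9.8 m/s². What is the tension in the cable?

Take torques about the hinge: T sin 51° · 4.3 = 27×9.8×2.15 = 568.89 N·m.
So T = 568.89 / (0.7771 × 4.3) = 170.24 N.

T ≈ 170 N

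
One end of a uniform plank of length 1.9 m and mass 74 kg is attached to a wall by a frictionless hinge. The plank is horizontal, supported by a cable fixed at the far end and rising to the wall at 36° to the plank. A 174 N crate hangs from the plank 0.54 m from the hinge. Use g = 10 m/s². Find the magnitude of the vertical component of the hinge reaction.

Take torques about the hinge: T sin 36° · 1.9 = 74×10×0.95 + 174×0.54 = 796.96 N·m.
So T = 796.96 / (0.5878 × 1.9) = 713.62 N.
ΣF_y = 0: H_y = (74×10 + 174) − T sin 36° = 914 − 419.45 = 494.55 N.

|H_y| ≈ 495 N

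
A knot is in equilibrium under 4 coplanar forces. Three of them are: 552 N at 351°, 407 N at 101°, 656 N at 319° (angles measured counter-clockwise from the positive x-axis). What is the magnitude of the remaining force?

Sum the known components: ΣF_x = 962.6 N, ΣF_y = -117.2 N.
For equilibrium the remaining force must supply (−ΣF_x, −ΣF_y) = (-962.6, 117.2) N.
Magnitude = √((-962.6)² + (117.2)²) = 969.7 N; direction = atan2(117.2, -962.6) = 173.1°.

F ≈ 970 N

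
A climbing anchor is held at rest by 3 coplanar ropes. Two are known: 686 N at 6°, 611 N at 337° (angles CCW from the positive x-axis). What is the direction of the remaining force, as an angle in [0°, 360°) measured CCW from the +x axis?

θ ≈ 172°

Sum the known components: ΣF_x = 1245 N, ΣF_y = -167 N.
For equilibrium the remaining force must supply (−ΣF_x, −ΣF_y) = (-1245, 167) N.
Magnitude = √((-1245)² + (167)²) = 1256 N; direction = atan2(167, -1245) = 172.4°.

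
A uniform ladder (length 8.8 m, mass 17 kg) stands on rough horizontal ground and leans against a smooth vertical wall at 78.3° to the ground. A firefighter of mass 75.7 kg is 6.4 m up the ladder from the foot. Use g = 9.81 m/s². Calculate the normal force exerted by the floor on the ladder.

ΣF_y = 0: N_floor = 17×9.81 + 75.7×9.81 = 909.39 N.

N_floor ≈ 909 N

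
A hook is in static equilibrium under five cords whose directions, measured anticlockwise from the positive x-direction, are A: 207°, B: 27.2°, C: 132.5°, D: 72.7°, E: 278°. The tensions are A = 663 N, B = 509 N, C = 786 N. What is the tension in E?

Resolve: ΣF_x = 663 cos 207° + 509 cos 27.2° + 786 cos 132.5° + T_D cos 72.7° + T_E cos 278° = 0.
        ΣF_y = 663 sin 207° + 509 sin 27.2° + 786 sin 132.5° + T_D sin 72.7° + T_E sin 278° = 0.
The known terms sum to (-669, 511.2) N, so 0.2974 T_D + 0.1392 T_E = 669 and 0.9548 T_D − 0.9903 T_E = -511.2.
Solving simultaneously: T_D = 1384 N, T_E = 1850 N.

T_E ≈ 1850 N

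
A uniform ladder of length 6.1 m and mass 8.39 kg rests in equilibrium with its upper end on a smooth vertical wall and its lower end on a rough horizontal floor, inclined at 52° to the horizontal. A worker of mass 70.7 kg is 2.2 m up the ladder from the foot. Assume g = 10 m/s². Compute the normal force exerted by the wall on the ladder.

N_wall ≈ 232 N

Torques about the foot: N_wall · 6.1 sin 52° = 8.39×10×3.05 cos 52° + 70.7×10×2.2 cos 52° → N_wall = 231.99 N.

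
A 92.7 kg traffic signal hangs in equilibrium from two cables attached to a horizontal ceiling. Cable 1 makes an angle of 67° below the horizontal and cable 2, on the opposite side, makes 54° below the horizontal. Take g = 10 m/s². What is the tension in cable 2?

Weight W = 92.7 × 10 = 927 N acts straight down.
Horizontal: T_1 cos 67° = T_2 cos 54°  →  T_1 = 1.504 T_2.
Vertical: T_1 sin 67° + T_2 sin 54° = 927.
Substituting the horizontal relation into the vertical equation gives 2.194 T_2 = 927, so T_2 = 422.6 N.

T_2 ≈ 423 N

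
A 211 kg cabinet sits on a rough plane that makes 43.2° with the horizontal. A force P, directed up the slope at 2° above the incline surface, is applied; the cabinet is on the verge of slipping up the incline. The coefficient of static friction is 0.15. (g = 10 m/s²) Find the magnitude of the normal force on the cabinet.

On the verge of sliding up the incline, friction equals μN and acts down the slope.
Perpendicular: N + P sin 2° = W cos 43.2° = 1538 N.
Along incline: P cos 2° = W sin 43.2° + μN  with W sin 43.2° = 1444 N.
Solving the pair for P and N: P = 1667 N, N = 1480 N (and f = μN = 222 N).

N ≈ 1480 N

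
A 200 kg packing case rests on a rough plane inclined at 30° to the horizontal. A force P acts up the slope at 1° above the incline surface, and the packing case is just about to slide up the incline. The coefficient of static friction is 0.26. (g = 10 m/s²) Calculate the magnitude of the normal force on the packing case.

N ≈ 1710 N

On the verge of sliding up the incline, friction equals μN and acts down the slope.
Perpendicular: N + P sin 1° = W cos 30° = 1732 N.
Along incline: P cos 1° = W sin 30° + μN  with W sin 30° = 1000 N.
Solving the pair for P and N: P = 1444 N, N = 1707 N (and f = μN = 443.8 N).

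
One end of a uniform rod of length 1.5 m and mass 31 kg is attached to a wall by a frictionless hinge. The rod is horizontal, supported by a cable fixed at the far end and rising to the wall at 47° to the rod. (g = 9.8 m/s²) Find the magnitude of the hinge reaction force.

Take torques about the hinge: T sin 47° · 1.5 = 31×9.8×0.75 = 227.85 N·m.
So T = 227.85 / (0.7314 × 1.5) = 207.7 N.
ΣF_x = 0: H_x = T cos 47° = 141.65 N.
ΣF_y = 0: H_y = (31×9.8) − T sin 47° = 303.8 − 151.9 = 151.9 N.
|H| = √(H_x² + H_y²) = √((141.65)² + (151.9)²) = 207.7 N.

|H| ≈ 208 N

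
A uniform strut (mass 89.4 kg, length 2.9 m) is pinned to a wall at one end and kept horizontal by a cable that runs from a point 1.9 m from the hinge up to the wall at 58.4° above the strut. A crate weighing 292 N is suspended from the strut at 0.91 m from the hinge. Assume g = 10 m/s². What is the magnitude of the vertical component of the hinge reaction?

|H_y| ≈ 364 N

Take torques about the hinge: T sin 58.4° · 1.9 = 89.4×10×1.45 + 292×0.91 = 1562 N·m.
So T = 1562 / (0.8517 × 1.9) = 965.23 N.
ΣF_y = 0: H_y = (89.4×10 + 292) − T sin 58.4° = 1186 − 822.12 = 363.88 N.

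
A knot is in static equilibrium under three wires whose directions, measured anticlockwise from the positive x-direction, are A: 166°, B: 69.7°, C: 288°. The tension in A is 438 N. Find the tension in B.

Resolve: ΣF_x = 438 cos 166° + T_B cos 69.7° + T_C cos 288° = 0.
        ΣF_y = 438 sin 166° + T_B sin 69.7° + T_C sin 288° = 0.
The known terms sum to (-425, 106) N, so 0.3469 T_B + 0.3090 T_C = 425 and 0.9379 T_B − 0.9511 T_C = -106.
Solving simultaneously: T_B = 599.3 N, T_C = 702.4 N.

T_B ≈ 599 N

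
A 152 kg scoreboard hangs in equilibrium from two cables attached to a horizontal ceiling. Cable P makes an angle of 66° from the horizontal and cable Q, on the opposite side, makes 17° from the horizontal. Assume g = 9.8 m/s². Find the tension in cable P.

Weight W = 152 × 9.8 = 1490 N acts straight down.
Horizontal: T_P cos 66° = T_Q cos 17°  →  T_Q = 0.4253 T_P.
Vertical: T_P sin 66° + T_Q sin 17° = 1490.
Substituting the horizontal relation into the vertical equation gives 1.038 T_P = 1490, so T_P = 1435 N.

T_P ≈ 1440 N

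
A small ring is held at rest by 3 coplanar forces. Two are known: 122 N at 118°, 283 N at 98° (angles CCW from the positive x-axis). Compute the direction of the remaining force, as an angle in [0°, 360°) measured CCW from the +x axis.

Sum the known components: ΣF_x = -96.66 N, ΣF_y = 388 N.
For equilibrium the remaining force must supply (−ΣF_x, −ΣF_y) = (96.66, -388) N.
Magnitude = √((96.66)² + (-388)²) = 399.8 N; direction = atan2(-388, 96.66) = 284.0°.

θ ≈ 284°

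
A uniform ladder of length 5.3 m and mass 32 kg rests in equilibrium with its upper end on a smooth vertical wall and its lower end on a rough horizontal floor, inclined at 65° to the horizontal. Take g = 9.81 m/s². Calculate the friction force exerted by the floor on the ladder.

f ≈ 73.2 N

Torques about the foot: N_wall · 5.3 sin 65° = 32×9.81×2.65 cos 65° → N_wall = 73.192 N.
ΣF_x = 0: f_floor = N_wall = 73.192 N.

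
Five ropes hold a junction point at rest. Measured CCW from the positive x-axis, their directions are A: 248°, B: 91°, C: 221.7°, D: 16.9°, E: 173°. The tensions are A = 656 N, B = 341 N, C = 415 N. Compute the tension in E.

Resolve: ΣF_x = 656 cos 248° + 341 cos 91° + 415 cos 221.7° + T_D cos 16.9° + T_E cos 173° = 0.
        ΣF_y = 656 sin 248° + 341 sin 91° + 415 sin 221.7° + T_D sin 16.9° + T_E sin 173° = 0.
The known terms sum to (-561.5, -543.4) N, so 0.9568 T_D − 0.9925 T_E = 561.5 and 0.2907 T_D + 0.1219 T_E = 543.4.
Solving simultaneously: T_D = 1500 N, T_E = 880.3 N.

T_E ≈ 880 N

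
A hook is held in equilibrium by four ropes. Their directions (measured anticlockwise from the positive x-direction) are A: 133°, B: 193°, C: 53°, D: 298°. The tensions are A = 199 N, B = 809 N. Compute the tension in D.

Resolve: ΣF_x = 199 cos 133° + 809 cos 193° + T_C cos 53° + T_D cos 298° = 0.
        ΣF_y = 199 sin 133° + 809 sin 193° + T_C sin 53° + T_D sin 298° = 0.
The known terms sum to (-924, -36.45) N, so 0.6018 T_C + 0.4695 T_D = 924 and 0.7986 T_C − 0.8829 T_D = 36.45.
Solving simultaneously: T_C = 919 N, T_D = 790 N.

T_D ≈ 790 N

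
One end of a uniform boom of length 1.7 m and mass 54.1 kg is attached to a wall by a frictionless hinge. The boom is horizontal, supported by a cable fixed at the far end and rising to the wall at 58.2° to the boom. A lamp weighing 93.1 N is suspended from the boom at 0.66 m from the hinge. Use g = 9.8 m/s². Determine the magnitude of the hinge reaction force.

|H| ≈ 372 N

Take torques about the hinge: T sin 58.2° · 1.7 = 54.1×9.8×0.85 + 93.1×0.66 = 512.1 N·m.
So T = 512.1 / (0.8499 × 1.7) = 354.44 N.
ΣF_x = 0: H_x = T cos 58.2° = 186.77 N.
ΣF_y = 0: H_y = (54.1×9.8 + 93.1) − T sin 58.2° = 623.28 − 301.23 = 322.05 N.
|H| = √(H_x² + H_y²) = √((186.77)² + (322.05)²) = 372.29 N.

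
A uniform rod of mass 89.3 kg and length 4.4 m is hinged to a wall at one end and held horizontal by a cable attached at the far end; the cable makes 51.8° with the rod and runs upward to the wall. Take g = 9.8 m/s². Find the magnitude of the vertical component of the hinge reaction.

Take torques about the hinge: T sin 51.8° · 4.4 = 89.3×9.8×2.2 = 1925.3 N·m.
So T = 1925.3 / (0.7859 × 4.4) = 556.81 N.
ΣF_y = 0: H_y = (89.3×9.8) − T sin 51.8° = 875.14 − 437.57 = 437.57 N.

|H_y| ≈ 438 N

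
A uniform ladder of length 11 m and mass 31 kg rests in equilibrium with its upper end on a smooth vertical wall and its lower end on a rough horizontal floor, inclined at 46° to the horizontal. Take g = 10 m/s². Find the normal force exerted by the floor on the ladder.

ΣF_y = 0: N_floor = 31×10 = 310 N.

N_floor ≈ 310 N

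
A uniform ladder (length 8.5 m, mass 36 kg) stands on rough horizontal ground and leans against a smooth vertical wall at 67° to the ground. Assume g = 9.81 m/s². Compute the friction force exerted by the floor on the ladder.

f ≈ 75 N

Torques about the foot: N_wall · 8.5 sin 67° = 36×9.81×4.25 cos 67° → N_wall = 74.954 N.
ΣF_x = 0: f_floor = N_wall = 74.954 N.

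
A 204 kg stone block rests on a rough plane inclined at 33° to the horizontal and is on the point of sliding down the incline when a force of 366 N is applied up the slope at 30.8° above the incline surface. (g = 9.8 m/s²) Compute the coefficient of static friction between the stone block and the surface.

On the verge of sliding down the incline, friction is at its maximum μN and acts up the slope.
Perpendicular to incline: N = W cos 33° − P sin 30.8° = 1677 − 187.4 = 1489 N.
Along incline: P cos 30.8° + μN = W sin 33° → μ = (W sin 33° − P cos 30.8°) / N = 0.52.

μ ≈ 0.520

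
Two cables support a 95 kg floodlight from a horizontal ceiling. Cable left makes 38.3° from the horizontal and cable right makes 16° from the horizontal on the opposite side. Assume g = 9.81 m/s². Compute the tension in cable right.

Weight W = 95 × 9.81 = 932 N acts straight down.
Horizontal: T_left cos 38.3° = T_right cos 16°  →  T_left = 1.225 T_right.
Vertical: T_left sin 38.3° + T_right sin 16° = 932.
Substituting the horizontal relation into the vertical equation gives 1.035 T_right = 932, so T_right = 900.6 N.

T_right ≈ 901 N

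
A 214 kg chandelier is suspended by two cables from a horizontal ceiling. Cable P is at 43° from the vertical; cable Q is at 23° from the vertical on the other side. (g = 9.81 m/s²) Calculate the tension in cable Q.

Angles from the horizontal: cable P is 90° − 43° = 47°, cable Q is 90° − 23° = 67°.
Weight W = 214 × 9.81 = 2099 N acts straight down.
Horizontal: T_P cos 47° = T_Q cos 67°  →  T_P = 0.5729 T_Q.
Vertical: T_P sin 47° + T_Q sin 67° = 2099.
Substituting the horizontal relation into the vertical equation gives 1.34 T_Q = 2099, so T_Q = 1567 N.

T_Q ≈ 1570 N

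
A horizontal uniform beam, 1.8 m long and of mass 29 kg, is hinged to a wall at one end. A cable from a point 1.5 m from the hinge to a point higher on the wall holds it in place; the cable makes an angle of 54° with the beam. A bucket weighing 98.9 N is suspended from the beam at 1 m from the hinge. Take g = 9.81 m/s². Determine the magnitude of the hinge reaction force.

Take torques about the hinge: T sin 54° · 1.5 = 29×9.81×0.9 + 98.9×1 = 354.94 N·m.
So T = 354.94 / (0.8090 × 1.5) = 292.49 N.
ΣF_x = 0: H_x = T cos 54° = 171.92 N.
ΣF_y = 0: H_y = (29×9.81 + 98.9) − T sin 54° = 383.39 − 236.63 = 146.76 N.
|H| = √(H_x² + H_y²) = √((171.92)² + (146.76)²) = 226.04 N.

|H| ≈ 226 N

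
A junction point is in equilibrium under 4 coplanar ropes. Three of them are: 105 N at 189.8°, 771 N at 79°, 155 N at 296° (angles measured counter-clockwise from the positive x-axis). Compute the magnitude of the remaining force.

Sum the known components: ΣF_x = 111.6 N, ΣF_y = 599.6 N.
For equilibrium the remaining force must supply (−ΣF_x, −ΣF_y) = (-111.6, -599.6) N.
Magnitude = √((-111.6)² + (-599.6)²) = 609.9 N; direction = atan2(-599.6, -111.6) = 259.5°.

F ≈ 610 N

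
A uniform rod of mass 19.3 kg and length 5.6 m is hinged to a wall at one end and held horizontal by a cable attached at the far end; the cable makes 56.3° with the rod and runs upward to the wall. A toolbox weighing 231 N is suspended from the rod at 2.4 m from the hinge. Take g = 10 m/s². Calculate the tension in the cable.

T ≈ 235 N

Take torques about the hinge: T sin 56.3° · 5.6 = 19.3×10×2.8 + 231×2.4 = 1094.8 N·m.
So T = 1094.8 / (0.8320 × 5.6) = 234.99 N.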